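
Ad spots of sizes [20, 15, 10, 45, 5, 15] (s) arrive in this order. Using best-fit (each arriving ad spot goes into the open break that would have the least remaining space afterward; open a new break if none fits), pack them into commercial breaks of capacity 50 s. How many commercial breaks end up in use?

3

  20 → break 1 (new)  [load 20/50]
  15 → break 1  [load 35/50]
  10 → break 1  [load 45/50]
  45 → break 2 (new)  [load 45/50]
  5 → break 1  [load 50/50]
  15 → break 3 (new)  [load 15/50]
3 commercial breaks opened.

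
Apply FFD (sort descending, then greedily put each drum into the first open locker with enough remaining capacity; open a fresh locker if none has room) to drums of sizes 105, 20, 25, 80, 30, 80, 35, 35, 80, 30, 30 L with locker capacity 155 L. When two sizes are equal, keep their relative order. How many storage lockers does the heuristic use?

Sorted descending: 105, 80, 80, 80, 35, 35, 30, 30, 30, 25, 20.
  105 → locker 1 (new)  [load 105/155]
  80 → locker 2 (new)  [load 80/155]
  80 → locker 3 (new)  [load 80/155]
  80 → locker 4 (new)  [load 80/155]
  35 → locker 1  [load 140/155]
  35 → locker 2  [load 115/155]
  30 → locker 2  [load 145/155]
  30 → locker 3  [load 110/155]
  30 → locker 3  [load 140/155]
  25 → locker 4  [load 105/155]
  20 → locker 4  [load 125/155]
4 storage lockers opened.

4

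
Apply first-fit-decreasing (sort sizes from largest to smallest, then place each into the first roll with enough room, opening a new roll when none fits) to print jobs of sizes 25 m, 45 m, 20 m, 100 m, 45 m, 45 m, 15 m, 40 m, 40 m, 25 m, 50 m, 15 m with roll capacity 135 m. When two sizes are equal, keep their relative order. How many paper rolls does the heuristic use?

4

Sorted descending: 100, 50, 45, 45, 45, 40, 40, 25, 25, 20, 15, 15.
  100 → roll 1 (new)  [load 100/135]
  50 → roll 2 (new)  [load 50/135]
  45 → roll 2  [load 95/135]
  45 → roll 3 (new)  [load 45/135]
  45 → roll 3  [load 90/135]
  40 → roll 2  [load 135/135]
  40 → roll 3  [load 130/135]
  25 → roll 1  [load 125/135]
  25 → roll 4 (new)  [load 25/135]
  20 → roll 4  [load 45/135]
  15 → roll 4  [load 60/135]
  15 → roll 4  [load 75/135]
4 paper rolls opened.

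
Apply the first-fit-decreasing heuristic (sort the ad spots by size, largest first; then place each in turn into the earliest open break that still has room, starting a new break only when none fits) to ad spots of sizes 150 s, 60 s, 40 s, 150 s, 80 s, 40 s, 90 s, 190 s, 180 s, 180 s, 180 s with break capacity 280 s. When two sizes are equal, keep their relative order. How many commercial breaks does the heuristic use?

Sorted descending: 190, 180, 180, 180, 150, 150, 90, 80, 60, 40, 40.
  190 → break 1 (new)  [load 190/280]
  180 → break 2 (new)  [load 180/280]
  180 → break 3 (new)  [load 180/280]
  180 → break 4 (new)  [load 180/280]
  150 → break 5 (new)  [load 150/280]
  150 → break 6 (new)  [load 150/280]
  90 → break 1  [load 280/280]
  80 → break 2  [load 260/280]
  60 → break 3  [load 240/280]
  40 → break 3  [load 280/280]
  40 → break 4  [load 220/280]
6 commercial breaks opened.

6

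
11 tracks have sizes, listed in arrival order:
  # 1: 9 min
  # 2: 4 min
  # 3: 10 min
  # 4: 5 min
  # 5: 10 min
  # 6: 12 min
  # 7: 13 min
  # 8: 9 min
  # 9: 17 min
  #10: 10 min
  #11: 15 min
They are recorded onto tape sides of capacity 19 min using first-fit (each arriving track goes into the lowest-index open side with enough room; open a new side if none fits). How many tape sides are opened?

  9 → side 1 (new)  [load 9/19]
  4 → side 1  [load 13/19]
  10 → side 2 (new)  [load 10/19]
  5 → side 1  [load 18/19]
  10 → side 3 (new)  [load 10/19]
  12 → side 4 (new)  [load 12/19]
  13 → side 5 (new)  [load 13/19]
  9 → side 2  [load 19/19]
  17 → side 6 (new)  [load 17/19]
  10 → side 7 (new)  [load 10/19]
  15 → side 8 (new)  [load 15/19]
8 tape sides opened.

8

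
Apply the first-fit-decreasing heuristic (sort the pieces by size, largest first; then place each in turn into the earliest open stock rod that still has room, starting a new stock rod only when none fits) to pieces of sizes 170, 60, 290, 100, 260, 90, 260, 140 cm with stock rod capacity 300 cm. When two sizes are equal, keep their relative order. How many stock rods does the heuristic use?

5

Sorted descending: 290, 260, 260, 170, 140, 100, 90, 60.
  290 → stock rod 1 (new)  [load 290/300]
  260 → stock rod 2 (new)  [load 260/300]
  260 → stock rod 3 (new)  [load 260/300]
  170 → stock rod 4 (new)  [load 170/300]
  140 → stock rod 5 (new)  [load 140/300]
  100 → stock rod 4  [load 270/300]
  90 → stock rod 5  [load 230/300]
  60 → stock rod 5  [load 290/300]
5 stock rods opened.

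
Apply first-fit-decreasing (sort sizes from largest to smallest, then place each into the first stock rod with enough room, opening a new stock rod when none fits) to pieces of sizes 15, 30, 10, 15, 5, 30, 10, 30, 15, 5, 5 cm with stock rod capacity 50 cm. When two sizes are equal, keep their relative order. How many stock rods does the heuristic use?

4

Sorted descending: 30, 30, 30, 15, 15, 15, 10, 10, 5, 5, 5.
  30 → stock rod 1 (new)  [load 30/50]
  30 → stock rod 2 (new)  [load 30/50]
  30 → stock rod 3 (new)  [load 30/50]
  15 → stock rod 1  [load 45/50]
  15 → stock rod 2  [load 45/50]
  15 → stock rod 3  [load 45/50]
  10 → stock rod 4 (new)  [load 10/50]
  10 → stock rod 4  [load 20/50]
  5 → stock rod 1  [load 50/50]
  5 → stock rod 2  [load 50/50]
  5 → stock rod 3  [load 50/50]
4 stock rods opened.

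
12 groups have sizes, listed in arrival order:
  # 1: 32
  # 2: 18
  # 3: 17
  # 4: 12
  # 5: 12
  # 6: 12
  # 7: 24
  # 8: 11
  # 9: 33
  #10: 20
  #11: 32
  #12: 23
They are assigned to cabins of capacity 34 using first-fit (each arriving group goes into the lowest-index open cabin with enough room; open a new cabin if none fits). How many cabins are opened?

  32 → cabin 1 (new)  [load 32/34]
  18 → cabin 2 (new)  [load 18/34]
  17 → cabin 3 (new)  [load 17/34]
  12 → cabin 2  [load 30/34]
  12 → cabin 3  [load 29/34]
  12 → cabin 4 (new)  [load 12/34]
  24 → cabin 5 (new)  [load 24/34]
  11 → cabin 4  [load 23/34]
  33 → cabin 6 (new)  [load 33/34]
  20 → cabin 7 (new)  [load 20/34]
  32 → cabin 8 (new)  [load 32/34]
  23 → cabin 9 (new)  [load 23/34]
9 cabins opened.

9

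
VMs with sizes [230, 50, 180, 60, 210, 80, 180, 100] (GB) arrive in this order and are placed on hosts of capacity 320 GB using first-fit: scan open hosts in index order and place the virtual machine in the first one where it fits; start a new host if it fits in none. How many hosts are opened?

4

  230 → host 1 (new)  [load 230/320]
  50 → host 1  [load 280/320]
  180 → host 2 (new)  [load 180/320]
  60 → host 2  [load 240/320]
  210 → host 3 (new)  [load 210/320]
  80 → host 2  [load 320/320]
  180 → host 4 (new)  [load 180/320]
  100 → host 3  [load 310/320]
4 hosts opened.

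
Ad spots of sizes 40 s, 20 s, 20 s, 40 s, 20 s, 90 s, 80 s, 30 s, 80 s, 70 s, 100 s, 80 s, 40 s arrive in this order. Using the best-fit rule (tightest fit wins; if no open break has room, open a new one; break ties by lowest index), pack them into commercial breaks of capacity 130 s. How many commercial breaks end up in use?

7

  40 → break 1 (new)  [load 40/130]
  20 → break 1  [load 60/130]
  20 → break 1  [load 80/130]
  40 → break 1  [load 120/130]
  20 → break 2 (new)  [load 20/130]
  90 → break 2  [load 110/130]
  80 → break 3 (new)  [load 80/130]
  30 → break 3  [load 110/130]
  80 → break 4 (new)  [load 80/130]
  70 → break 5 (new)  [load 70/130]
  100 → break 6 (new)  [load 100/130]
  80 → break 7 (new)  [load 80/130]
  40 → break 4  [load 120/130]
7 commercial breaks opened.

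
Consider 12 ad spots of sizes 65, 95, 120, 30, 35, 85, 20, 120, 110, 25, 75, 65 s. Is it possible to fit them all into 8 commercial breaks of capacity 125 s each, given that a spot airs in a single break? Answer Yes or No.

Yes

A valid assignment using 8 commercial breaks:
  break 1: 120 = 120
  break 2: 120 = 120
  break 3: 110 = 110
  break 4: 95 + 30 = 125
  break 5: 85 + 35 = 120
  break 6: 75 + 25 + 20 = 120
  break 7: 65 = 65
  break 8: 65 = 65
Every load is within 125 s, so 8 commercial breaks suffice.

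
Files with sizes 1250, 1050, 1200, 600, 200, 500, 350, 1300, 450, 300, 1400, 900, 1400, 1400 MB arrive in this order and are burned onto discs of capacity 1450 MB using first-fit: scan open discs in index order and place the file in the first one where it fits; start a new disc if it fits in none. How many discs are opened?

9

  1250 → disc 1 (new)  [load 1250/1450]
  1050 → disc 2 (new)  [load 1050/1450]
  1200 → disc 3 (new)  [load 1200/1450]
  600 → disc 4 (new)  [load 600/1450]
  200 → disc 1  [load 1450/1450]
  500 → disc 4  [load 1100/1450]
  350 → disc 2  [load 1400/1450]
  1300 → disc 5 (new)  [load 1300/1450]
  450 → disc 6 (new)  [load 450/1450]
  300 → disc 4  [load 1400/1450]
  1400 → disc 7 (new)  [load 1400/1450]
  900 → disc 6  [load 1350/1450]
  1400 → disc 8 (new)  [load 1400/1450]
  1400 → disc 9 (new)  [load 1400/1450]
9 discs opened.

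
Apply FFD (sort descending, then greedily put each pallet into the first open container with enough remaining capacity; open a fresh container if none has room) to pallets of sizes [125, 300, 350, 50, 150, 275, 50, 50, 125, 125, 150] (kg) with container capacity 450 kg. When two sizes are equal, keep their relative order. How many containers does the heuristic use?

4

Sorted descending: 350, 300, 275, 150, 150, 125, 125, 125, 50, 50, 50.
  350 → container 1 (new)  [load 350/450]
  300 → container 2 (new)  [load 300/450]
  275 → container 3 (new)  [load 275/450]
  150 → container 2  [load 450/450]
  150 → container 3  [load 425/450]
  125 → container 4 (new)  [load 125/450]
  125 → container 4  [load 250/450]
  125 → container 4  [load 375/450]
  50 → container 1  [load 400/450]
  50 → container 1  [load 450/450]
  50 → container 4  [load 425/450]
4 containers opened.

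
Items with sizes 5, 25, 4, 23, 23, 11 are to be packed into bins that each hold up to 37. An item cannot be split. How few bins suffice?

3

Total = 25 + 23 + 23 + 11 + 5 + 4 = 91.
Lower bound: ⌈91/37⌉ = 3 bins.
A packing using 3 bins:
  bin 1: 25 + 11 = 36
  bin 2: 23 + 5 + 4 = 32
  bin 3: 23 = 23
This matches the lower bound, so 3 is optimal.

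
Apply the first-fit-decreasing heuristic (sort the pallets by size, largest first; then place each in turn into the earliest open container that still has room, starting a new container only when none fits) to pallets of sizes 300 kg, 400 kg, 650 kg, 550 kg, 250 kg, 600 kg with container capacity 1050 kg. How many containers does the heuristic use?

Sorted descending: 650, 600, 550, 400, 300, 250.
  650 → container 1 (new)  [load 650/1050]
  600 → container 2 (new)  [load 600/1050]
  550 → container 3 (new)  [load 550/1050]
  400 → container 1  [load 1050/1050]
  300 → container 2  [load 900/1050]
  250 → container 3  [load 800/1050]
3 containers opened.

3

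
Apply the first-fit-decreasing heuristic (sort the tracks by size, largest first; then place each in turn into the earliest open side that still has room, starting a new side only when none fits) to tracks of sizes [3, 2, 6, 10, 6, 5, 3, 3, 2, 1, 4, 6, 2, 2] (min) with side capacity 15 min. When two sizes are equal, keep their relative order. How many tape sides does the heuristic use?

Sorted descending: 10, 6, 6, 6, 5, 4, 3, 3, 3, 2, 2, 2, 2, 1.
  10 → side 1 (new)  [load 10/15]
  6 → side 2 (new)  [load 6/15]
  6 → side 2  [load 12/15]
  6 → side 3 (new)  [load 6/15]
  5 → side 1  [load 15/15]
  4 → side 3  [load 10/15]
  3 → side 2  [load 15/15]
  3 → side 3  [load 13/15]
  3 → side 4 (new)  [load 3/15]
  2 → side 3  [load 15/15]
  2 → side 4  [load 5/15]
  2 → side 4  [load 7/15]
  2 → side 4  [load 9/15]
  1 → side 4  [load 10/15]
4 tape sides opened.

4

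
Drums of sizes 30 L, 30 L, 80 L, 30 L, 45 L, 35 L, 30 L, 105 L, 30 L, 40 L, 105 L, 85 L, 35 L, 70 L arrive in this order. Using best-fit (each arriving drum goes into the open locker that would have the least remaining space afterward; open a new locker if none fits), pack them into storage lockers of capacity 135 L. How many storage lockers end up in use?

  30 → locker 1 (new)  [load 30/135]
  30 → locker 1  [load 60/135]
  80 → locker 2 (new)  [load 80/135]
  30 → locker 2  [load 110/135]
  45 → locker 1  [load 105/135]
  35 → locker 3 (new)  [load 35/135]
  30 → locker 1  [load 135/135]
  105 → locker 4 (new)  [load 105/135]
  30 → locker 4  [load 135/135]
  40 → locker 3  [load 75/135]
  105 → locker 5 (new)  [load 105/135]
  85 → locker 6 (new)  [load 85/135]
  35 → locker 6  [load 120/135]
  70 → locker 7 (new)  [load 70/135]
7 storage lockers opened.

7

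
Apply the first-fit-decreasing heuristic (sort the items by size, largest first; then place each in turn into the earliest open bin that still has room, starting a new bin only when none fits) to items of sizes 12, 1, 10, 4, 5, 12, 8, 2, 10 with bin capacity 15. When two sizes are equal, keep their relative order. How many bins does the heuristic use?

Sorted descending: 12, 12, 10, 10, 8, 5, 4, 2, 1.
  12 → bin 1 (new)  [load 12/15]
  12 → bin 2 (new)  [load 12/15]
  10 → bin 3 (new)  [load 10/15]
  10 → bin 4 (new)  [load 10/15]
  8 → bin 5 (new)  [load 8/15]
  5 → bin 3  [load 15/15]
  4 → bin 4  [load 14/15]
  2 → bin 1  [load 14/15]
  1 → bin 1  [load 15/15]
5 bins opened.

5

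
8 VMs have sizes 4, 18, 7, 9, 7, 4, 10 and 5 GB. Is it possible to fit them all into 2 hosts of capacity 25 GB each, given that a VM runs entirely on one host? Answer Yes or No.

Total = 64 GB; ⌈64/25⌉ = 3.
At least 3 hosts are required, but only 2 are allowed.

No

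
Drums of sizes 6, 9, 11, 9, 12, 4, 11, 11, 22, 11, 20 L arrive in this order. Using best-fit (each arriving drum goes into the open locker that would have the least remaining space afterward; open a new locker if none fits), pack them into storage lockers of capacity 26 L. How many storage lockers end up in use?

  6 → locker 1 (new)  [load 6/26]
  9 → locker 1  [load 15/26]
  11 → locker 1  [load 26/26]
  9 → locker 2 (new)  [load 9/26]
  12 → locker 2  [load 21/26]
  4 → locker 2  [load 25/26]
  11 → locker 3 (new)  [load 11/26]
  11 → locker 3  [load 22/26]
  22 → locker 4 (new)  [load 22/26]
  11 → locker 5 (new)  [load 11/26]
  20 → locker 6 (new)  [load 20/26]
6 storage lockers opened.

6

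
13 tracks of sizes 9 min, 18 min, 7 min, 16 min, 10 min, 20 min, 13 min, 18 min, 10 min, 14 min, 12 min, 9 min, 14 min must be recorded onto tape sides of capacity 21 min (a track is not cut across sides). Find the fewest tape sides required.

Total = 20 + 18 + 18 + 16 + 14 + 14 + 13 + 12 + 10 + 10 + 9 + 9 + 7 = 170 min.
Lower bound: ⌈170/21⌉ = 9 tape sides.
A packing using 10 tape sides:
  side 1: 20 = 20
  side 2: 18 = 18
  side 3: 18 = 18
  side 4: 16 = 16
  side 5: 14 + 7 = 21
  side 6: 14 = 14
  side 7: 13 = 13
  side 8: 12 + 9 = 21
  side 9: 10 + 10 = 20
  side 10: 9 = 9
No arrangement into 9 tape sides stays within capacity, so 10 is optimal.

10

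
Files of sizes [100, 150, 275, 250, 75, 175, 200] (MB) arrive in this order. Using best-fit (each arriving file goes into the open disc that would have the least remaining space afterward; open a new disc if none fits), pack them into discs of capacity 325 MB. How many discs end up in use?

5

  100 → disc 1 (new)  [load 100/325]
  150 → disc 1  [load 250/325]
  275 → disc 2 (new)  [load 275/325]
  250 → disc 3 (new)  [load 250/325]
  75 → disc 1  [load 325/325]
  175 → disc 4 (new)  [load 175/325]
  200 → disc 5 (new)  [load 200/325]
5 discs opened.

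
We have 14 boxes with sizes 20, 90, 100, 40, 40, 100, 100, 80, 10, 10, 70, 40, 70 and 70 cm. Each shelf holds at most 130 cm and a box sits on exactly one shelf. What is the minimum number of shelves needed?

8

Total = 100 + 100 + 100 + 90 + 80 + 70 + 70 + 70 + 40 + 40 + 40 + 20 + 10 + 10 = 840 cm.
Lower bound: ⌈840/130⌉ = 7 shelves.
Also, 8 boxes each exceed 65 cm, and no two of those can share a shelf, so at least 8 shelves are needed.
A packing using 8 shelves:
  shelf 1: 100 + 20 + 10 = 130
  shelf 2: 100 + 10 = 110
  shelf 3: 100 = 100
  shelf 4: 90 + 40 = 130
  shelf 5: 80 + 40 = 120
  shelf 6: 70 + 40 = 110
  shelf 7: 70 = 70
  shelf 8: 70 = 70
This matches the lower bound, so 8 is optimal.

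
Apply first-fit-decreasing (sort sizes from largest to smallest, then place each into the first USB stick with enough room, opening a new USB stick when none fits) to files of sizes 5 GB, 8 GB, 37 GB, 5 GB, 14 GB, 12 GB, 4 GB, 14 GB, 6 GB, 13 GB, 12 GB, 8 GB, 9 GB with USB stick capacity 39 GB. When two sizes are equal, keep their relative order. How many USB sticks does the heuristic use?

4

Sorted descending: 37, 14, 14, 13, 12, 12, 9, 8, 8, 6, 5, 5, 4.
  37 → USB stick 1 (new)  [load 37/39]
  14 → USB stick 2 (new)  [load 14/39]
  14 → USB stick 2  [load 28/39]
  13 → USB stick 3 (new)  [load 13/39]
  12 → USB stick 3  [load 25/39]
  12 → USB stick 3  [load 37/39]
  9 → USB stick 2  [load 37/39]
  8 → USB stick 4 (new)  [load 8/39]
  8 → USB stick 4  [load 16/39]
  6 → USB stick 4  [load 22/39]
  5 → USB stick 4  [load 27/39]
  5 → USB stick 4  [load 32/39]
  4 → USB stick 4  [load 36/39]
4 USB sticks opened.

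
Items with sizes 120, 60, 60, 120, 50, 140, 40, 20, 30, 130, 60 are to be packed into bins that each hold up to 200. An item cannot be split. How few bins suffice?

Total = 140 + 130 + 120 + 120 + 60 + 60 + 60 + 50 + 40 + 30 + 20 = 830.
Lower bound: ⌈830/200⌉ = 5 bins.
A packing using 5 bins:
  bin 1: 140 + 60 = 200
  bin 2: 130 + 60 = 190
  bin 3: 120 + 60 + 20 = 200
  bin 4: 120 + 50 + 30 = 200
  bin 5: 40 = 40
This matches the lower bound, so 5 is optimal.

5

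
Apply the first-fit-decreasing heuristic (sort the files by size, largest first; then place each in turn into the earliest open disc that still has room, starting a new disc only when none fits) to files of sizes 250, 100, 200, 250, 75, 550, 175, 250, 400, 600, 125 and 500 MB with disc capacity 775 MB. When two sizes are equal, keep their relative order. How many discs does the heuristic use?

Sorted descending: 600, 550, 500, 400, 250, 250, 250, 200, 175, 125, 100, 75.
  600 → disc 1 (new)  [load 600/775]
  550 → disc 2 (new)  [load 550/775]
  500 → disc 3 (new)  [load 500/775]
  400 → disc 4 (new)  [load 400/775]
  250 → disc 3  [load 750/775]
  250 → disc 4  [load 650/775]
  250 → disc 5 (new)  [load 250/775]
  200 → disc 2  [load 750/775]
  175 → disc 1  [load 775/775]
  125 → disc 4  [load 775/775]
  100 → disc 5  [load 350/775]
  75 → disc 5  [load 425/775]
5 discs opened.

5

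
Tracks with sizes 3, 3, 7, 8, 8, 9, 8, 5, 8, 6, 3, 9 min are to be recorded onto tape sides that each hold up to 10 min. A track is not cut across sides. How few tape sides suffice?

Total = 9 + 9 + 8 + 8 + 8 + 8 + 7 + 6 + 5 + 3 + 3 + 3 = 77 min.
Lower bound: ⌈77/10⌉ = 8 tape sides.
A packing using 9 tape sides:
  side 1: 9 = 9
  side 2: 9 = 9
  side 3: 8 = 8
  side 4: 8 = 8
  side 5: 8 = 8
  side 6: 8 = 8
  side 7: 7 + 3 = 10
  side 8: 6 + 3 = 9
  side 9: 5 + 3 = 8
No arrangement into 8 tape sides stays within capacity, so 9 is optimal.

9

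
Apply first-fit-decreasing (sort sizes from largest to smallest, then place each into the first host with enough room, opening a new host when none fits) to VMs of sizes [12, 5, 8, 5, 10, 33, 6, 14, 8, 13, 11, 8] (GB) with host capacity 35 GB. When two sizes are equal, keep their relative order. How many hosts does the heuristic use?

4

Sorted descending: 33, 14, 13, 12, 11, 10, 8, 8, 8, 6, 5, 5.
  33 → host 1 (new)  [load 33/35]
  14 → host 2 (new)  [load 14/35]
  13 → host 2  [load 27/35]
  12 → host 3 (new)  [load 12/35]
  11 → host 3  [load 23/35]
  10 → host 3  [load 33/35]
  8 → host 2  [load 35/35]
  8 → host 4 (new)  [load 8/35]
  8 → host 4  [load 16/35]
  6 → host 4  [load 22/35]
  5 → host 4  [load 27/35]
  5 → host 4  [load 32/35]
4 hosts opened.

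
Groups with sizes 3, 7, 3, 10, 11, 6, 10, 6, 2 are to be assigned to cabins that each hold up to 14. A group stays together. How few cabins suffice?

5

Total = 11 + 10 + 10 + 7 + 6 + 6 + 3 + 3 + 2 = 58.
Lower bound: ⌈58/14⌉ = 5 cabins.
A packing using 5 cabins:
  cabin 1: 11 + 3 = 14
  cabin 2: 10 + 3 = 13
  cabin 3: 10 + 2 = 12
  cabin 4: 7 + 6 = 13
  cabin 5: 6 = 6
This matches the lower bound, so 5 is optimal.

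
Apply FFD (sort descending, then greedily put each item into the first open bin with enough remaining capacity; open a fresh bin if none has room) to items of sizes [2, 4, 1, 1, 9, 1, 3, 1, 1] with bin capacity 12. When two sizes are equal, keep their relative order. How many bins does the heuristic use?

2

Sorted descending: 9, 4, 3, 2, 1, 1, 1, 1, 1.
  9 → bin 1 (new)  [load 9/12]
  4 → bin 2 (new)  [load 4/12]
  3 → bin 1  [load 12/12]
  2 → bin 2  [load 6/12]
  1 → bin 2  [load 7/12]
  1 → bin 2  [load 8/12]
  1 → bin 2  [load 9/12]
  1 → bin 2  [load 10/12]
  1 → bin 2  [load 11/12]
2 bins opened.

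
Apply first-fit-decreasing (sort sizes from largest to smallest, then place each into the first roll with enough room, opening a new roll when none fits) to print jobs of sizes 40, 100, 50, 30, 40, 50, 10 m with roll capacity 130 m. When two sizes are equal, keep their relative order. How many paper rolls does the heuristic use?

Sorted descending: 100, 50, 50, 40, 40, 30, 10.
  100 → roll 1 (new)  [load 100/130]
  50 → roll 2 (new)  [load 50/130]
  50 → roll 2  [load 100/130]
  40 → roll 3 (new)  [load 40/130]
  40 → roll 3  [load 80/130]
  30 → roll 1  [load 130/130]
  10 → roll 2  [load 110/130]
3 paper rolls opened.

3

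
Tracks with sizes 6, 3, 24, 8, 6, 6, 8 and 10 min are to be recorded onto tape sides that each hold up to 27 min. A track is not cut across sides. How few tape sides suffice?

Total = 24 + 10 + 8 + 8 + 6 + 6 + 6 + 3 = 71 min.
Lower bound: ⌈71/27⌉ = 3 tape sides.
A packing using 3 tape sides:
  side 1: 24 + 3 = 27
  side 2: 10 + 8 + 8 = 26
  side 3: 6 + 6 + 6 = 18
This matches the lower bound, so 3 is optimal.

3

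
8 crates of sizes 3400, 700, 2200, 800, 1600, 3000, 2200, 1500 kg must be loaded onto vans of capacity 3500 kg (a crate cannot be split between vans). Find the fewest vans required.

Total = 3400 + 3000 + 2200 + 2200 + 1600 + 1500 + 800 + 700 = 15400 kg.
Lower bound: ⌈15400/3500⌉ = 5 vans.
A packing using 5 vans:
  van 1: 3400 = 3400
  van 2: 3000 = 3000
  van 3: 2200 + 800 = 3000
  van 4: 2200 + 700 = 2900
  van 5: 1600 + 1500 = 3100
This matches the lower bound, so 5 is optimal.

5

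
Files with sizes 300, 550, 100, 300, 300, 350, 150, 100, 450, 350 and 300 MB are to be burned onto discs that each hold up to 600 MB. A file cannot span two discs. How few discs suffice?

Total = 550 + 450 + 350 + 350 + 300 + 300 + 300 + 300 + 150 + 100 + 100 = 3250 MB.
Lower bound: ⌈3250/600⌉ = 6 discs.
A packing using 6 discs:
  disc 1: 550 = 550
  disc 2: 450 + 150 = 600
  disc 3: 350 + 100 + 100 = 550
  disc 4: 350 = 350
  disc 5: 300 + 300 = 600
  disc 6: 300 + 300 = 600
This matches the lower bound, so 6 is optimal.

6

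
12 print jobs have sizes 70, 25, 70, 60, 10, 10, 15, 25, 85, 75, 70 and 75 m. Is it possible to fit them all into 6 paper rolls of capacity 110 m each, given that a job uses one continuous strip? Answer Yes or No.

Total = 590 m; ⌈590/110⌉ = 6.
7 print jobs each exceed half the capacity and cannot share a roll, forcing at least 7 paper rolls.
At least 7 paper rolls are required, but only 6 are allowed.

No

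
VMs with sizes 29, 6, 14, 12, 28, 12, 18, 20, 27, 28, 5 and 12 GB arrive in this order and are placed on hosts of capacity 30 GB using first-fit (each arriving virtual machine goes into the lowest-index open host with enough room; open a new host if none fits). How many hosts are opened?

  29 → host 1 (new)  [load 29/30]
  6 → host 2 (new)  [load 6/30]
  14 → host 2  [load 20/30]
  12 → host 3 (new)  [load 12/30]
  28 → host 4 (new)  [load 28/30]
  12 → host 3  [load 24/30]
  18 → host 5 (new)  [load 18/30]
  20 → host 6 (new)  [load 20/30]
  27 → host 7 (new)  [load 27/30]
  28 → host 8 (new)  [load 28/30]
  5 → host 2  [load 25/30]
  12 → host 5  [load 30/30]
8 hosts opened.

8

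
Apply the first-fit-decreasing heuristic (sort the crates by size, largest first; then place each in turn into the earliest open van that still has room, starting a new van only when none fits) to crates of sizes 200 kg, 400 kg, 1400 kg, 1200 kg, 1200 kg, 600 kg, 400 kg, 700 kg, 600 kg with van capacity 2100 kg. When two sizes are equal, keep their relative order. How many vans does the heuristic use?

Sorted descending: 1400, 1200, 1200, 700, 600, 600, 400, 400, 200.
  1400 → van 1 (new)  [load 1400/2100]
  1200 → van 2 (new)  [load 1200/2100]
  1200 → van 3 (new)  [load 1200/2100]
  700 → van 1  [load 2100/2100]
  600 → van 2  [load 1800/2100]
  600 → van 3  [load 1800/2100]
  400 → van 4 (new)  [load 400/2100]
  400 → van 4  [load 800/2100]
  200 → van 2  [load 2000/2100]
4 vans opened.

4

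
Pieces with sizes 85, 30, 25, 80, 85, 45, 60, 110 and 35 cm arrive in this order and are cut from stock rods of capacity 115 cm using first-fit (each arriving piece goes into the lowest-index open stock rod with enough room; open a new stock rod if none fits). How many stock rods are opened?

6

  85 → stock rod 1 (new)  [load 85/115]
  30 → stock rod 1  [load 115/115]
  25 → stock rod 2 (new)  [load 25/115]
  80 → stock rod 2  [load 105/115]
  85 → stock rod 3 (new)  [load 85/115]
  45 → stock rod 4 (new)  [load 45/115]
  60 → stock rod 4  [load 105/115]
  110 → stock rod 5 (new)  [load 110/115]
  35 → stock rod 6 (new)  [load 35/115]
6 stock rods opened.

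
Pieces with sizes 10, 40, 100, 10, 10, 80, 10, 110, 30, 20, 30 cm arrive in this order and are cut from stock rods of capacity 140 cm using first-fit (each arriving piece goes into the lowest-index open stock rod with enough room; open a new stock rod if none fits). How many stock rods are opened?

4

  10 → stock rod 1 (new)  [load 10/140]
  40 → stock rod 1  [load 50/140]
  100 → stock rod 2 (new)  [load 100/140]
  10 → stock rod 1  [load 60/140]
  10 → stock rod 1  [load 70/140]
  80 → stock rod 3 (new)  [load 80/140]
  10 → stock rod 1  [load 80/140]
  110 → stock rod 4 (new)  [load 110/140]
  30 → stock rod 1  [load 110/140]
  20 → stock rod 1  [load 130/140]
  30 → stock rod 2  [load 130/140]
4 stock rods opened.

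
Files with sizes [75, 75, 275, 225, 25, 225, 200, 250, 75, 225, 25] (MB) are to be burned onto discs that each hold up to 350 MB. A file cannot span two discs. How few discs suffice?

6

Total = 275 + 250 + 225 + 225 + 225 + 200 + 75 + 75 + 75 + 25 + 25 = 1675 MB.
Lower bound: ⌈1675/350⌉ = 5 discs.
Also, 6 files each exceed 175 MB, and no two of those can share a disc, so at least 6 discs are needed.
A packing using 6 discs:
  disc 1: 275 + 75 = 350
  disc 2: 250 + 75 + 25 = 350
  disc 3: 225 + 75 + 25 = 325
  disc 4: 225 = 225
  disc 5: 225 = 225
  disc 6: 200 = 200
This matches the lower bound, so 6 is optimal.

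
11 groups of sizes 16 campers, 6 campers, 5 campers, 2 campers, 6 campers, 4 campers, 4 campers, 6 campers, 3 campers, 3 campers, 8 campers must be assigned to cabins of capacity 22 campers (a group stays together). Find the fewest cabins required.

3

Total = 16 + 8 + 6 + 6 + 6 + 5 + 4 + 4 + 3 + 3 + 2 = 63 campers.
Lower bound: ⌈63/22⌉ = 3 cabins.
A packing using 3 cabins:
  cabin 1: 16 + 6 = 22
  cabin 2: 8 + 6 + 6 + 2 = 22
  cabin 3: 5 + 4 + 4 + 3 + 3 = 19
This matches the lower bound, so 3 is optimal.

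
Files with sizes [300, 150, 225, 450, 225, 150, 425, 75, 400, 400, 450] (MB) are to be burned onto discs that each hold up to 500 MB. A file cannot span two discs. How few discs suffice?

8

Total = 450 + 450 + 425 + 400 + 400 + 300 + 225 + 225 + 150 + 150 + 75 = 3250 MB.
Lower bound: ⌈3250/500⌉ = 7 discs.
A packing using 8 discs:
  disc 1: 450 = 450
  disc 2: 450 = 450
  disc 3: 425 + 75 = 500
  disc 4: 400 = 400
  disc 5: 400 = 400
  disc 6: 300 + 150 = 450
  disc 7: 225 + 225 = 450
  disc 8: 150 = 150
No arrangement into 7 discs stays within capacity, so 8 is optimal.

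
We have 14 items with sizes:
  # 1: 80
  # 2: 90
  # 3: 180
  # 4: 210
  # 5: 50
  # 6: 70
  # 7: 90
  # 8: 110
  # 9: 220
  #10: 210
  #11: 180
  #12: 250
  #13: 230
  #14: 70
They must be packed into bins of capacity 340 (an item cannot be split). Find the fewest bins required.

7

Total = 250 + 230 + 220 + 210 + 210 + 180 + 180 + 110 + 90 + 90 + 80 + 70 + 70 + 50 = 2040.
Lower bound: ⌈2040/340⌉ = 6 bins.
Also, 7 items each exceed 170, and no two of those can share a bin, so at least 7 bins are needed.
A packing using 7 bins:
  bin 1: 250 + 90 = 340
  bin 2: 230 + 110 = 340
  bin 3: 220 + 90 = 310
  bin 4: 210 + 80 + 50 = 340
  bin 5: 210 + 70 = 280
  bin 6: 180 + 70 = 250
  bin 7: 180 = 180
This matches the lower bound, so 7 is optimal.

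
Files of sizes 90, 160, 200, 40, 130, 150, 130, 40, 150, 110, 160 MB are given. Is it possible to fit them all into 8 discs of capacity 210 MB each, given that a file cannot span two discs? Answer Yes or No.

A valid assignment using 8 discs:
  disc 1: 200 = 200
  disc 2: 160 + 40 = 200
  disc 3: 160 + 40 = 200
  disc 4: 150 = 150
  disc 5: 150 = 150
  disc 6: 130 = 130
  disc 7: 130 = 130
  disc 8: 110 + 90 = 200
Every load is within 210 MB, so 8 discs suffice.

Yes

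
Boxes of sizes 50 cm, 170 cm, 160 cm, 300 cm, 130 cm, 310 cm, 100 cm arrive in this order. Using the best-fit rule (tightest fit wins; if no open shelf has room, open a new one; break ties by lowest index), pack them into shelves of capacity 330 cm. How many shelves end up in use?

4

  50 → shelf 1 (new)  [load 50/330]
  170 → shelf 1  [load 220/330]
  160 → shelf 2 (new)  [load 160/330]
  300 → shelf 3 (new)  [load 300/330]
  130 → shelf 2  [load 290/330]
  310 → shelf 4 (new)  [load 310/330]
  100 → shelf 1  [load 320/330]
4 shelves opened.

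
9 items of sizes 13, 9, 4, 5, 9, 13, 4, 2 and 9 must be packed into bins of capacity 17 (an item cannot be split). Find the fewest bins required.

5

Total = 13 + 13 + 9 + 9 + 9 + 5 + 4 + 4 + 2 = 68.
Lower bound: ⌈68/17⌉ = 4 bins.
Also, 5 items each exceed 17/2, and no two of those can share a bin, so at least 5 bins are needed.
A packing using 5 bins:
  bin 1: 13 + 4 = 17
  bin 2: 13 + 4 = 17
  bin 3: 9 + 5 + 2 = 16
  bin 4: 9 = 9
  bin 5: 9 = 9
This matches the lower bound, so 5 is optimal.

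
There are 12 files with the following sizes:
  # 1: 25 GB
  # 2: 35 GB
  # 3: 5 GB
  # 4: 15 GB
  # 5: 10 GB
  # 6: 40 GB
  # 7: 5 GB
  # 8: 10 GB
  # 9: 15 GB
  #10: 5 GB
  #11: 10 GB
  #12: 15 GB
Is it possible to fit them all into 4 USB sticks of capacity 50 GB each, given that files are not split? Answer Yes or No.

Yes

A valid assignment using 4 USB sticks:
  USB stick 1: 40 + 10 = 50
  USB stick 2: 35 + 15 = 50
  USB stick 3: 25 + 15 + 10 = 50
  USB stick 4: 15 + 10 + 5 + 5 + 5 = 40
Every load is within 50 GB, so 4 USB sticks suffice.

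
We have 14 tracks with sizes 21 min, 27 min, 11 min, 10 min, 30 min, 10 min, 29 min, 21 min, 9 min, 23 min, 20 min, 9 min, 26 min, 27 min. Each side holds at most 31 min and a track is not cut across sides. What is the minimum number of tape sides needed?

10

Total = 30 + 29 + 27 + 27 + 26 + 23 + 21 + 21 + 20 + 11 + 10 + 10 + 9 + 9 = 273 min.
Lower bound: ⌈273/31⌉ = 9 tape sides.
A packing using 10 tape sides:
  side 1: 30 = 30
  side 2: 29 = 29
  side 3: 27 = 27
  side 4: 27 = 27
  side 5: 26 = 26
  side 6: 23 = 23
  side 7: 21 + 10 = 31
  side 8: 21 + 10 = 31
  side 9: 20 + 11 = 31
  side 10: 9 + 9 = 18
No arrangement into 9 tape sides stays within capacity, so 10 is optimal.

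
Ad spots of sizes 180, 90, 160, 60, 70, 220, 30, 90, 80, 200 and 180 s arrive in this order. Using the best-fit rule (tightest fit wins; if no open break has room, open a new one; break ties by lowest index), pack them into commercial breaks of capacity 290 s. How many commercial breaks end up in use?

  180 → break 1 (new)  [load 180/290]
  90 → break 1  [load 270/290]
  160 → break 2 (new)  [load 160/290]
  60 → break 2  [load 220/290]
  70 → break 2  [load 290/290]
  220 → break 3 (new)  [load 220/290]
  30 → break 3  [load 250/290]
  90 → break 4 (new)  [load 90/290]
  80 → break 4  [load 170/290]
  200 → break 5 (new)  [load 200/290]
  180 → break 6 (new)  [load 180/290]
6 commercial breaks opened.

6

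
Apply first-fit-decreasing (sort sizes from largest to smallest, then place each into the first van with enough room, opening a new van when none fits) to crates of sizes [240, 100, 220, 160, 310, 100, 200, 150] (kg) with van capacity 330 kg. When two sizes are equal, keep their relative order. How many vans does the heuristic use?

5

Sorted descending: 310, 240, 220, 200, 160, 150, 100, 100.
  310 → van 1 (new)  [load 310/330]
  240 → van 2 (new)  [load 240/330]
  220 → van 3 (new)  [load 220/330]
  200 → van 4 (new)  [load 200/330]
  160 → van 5 (new)  [load 160/330]
  150 → van 5  [load 310/330]
  100 → van 3  [load 320/330]
  100 → van 4  [load 300/330]
5 vans opened.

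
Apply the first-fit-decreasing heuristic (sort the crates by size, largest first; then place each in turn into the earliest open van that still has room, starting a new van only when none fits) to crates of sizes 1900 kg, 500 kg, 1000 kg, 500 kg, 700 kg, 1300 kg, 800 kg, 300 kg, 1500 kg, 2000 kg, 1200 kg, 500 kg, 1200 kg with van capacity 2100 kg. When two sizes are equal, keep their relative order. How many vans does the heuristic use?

Sorted descending: 2000, 1900, 1500, 1300, 1200, 1200, 1000, 800, 700, 500, 500, 500, 300.
  2000 → van 1 (new)  [load 2000/2100]
  1900 → van 2 (new)  [load 1900/2100]
  1500 → van 3 (new)  [load 1500/2100]
  1300 → van 4 (new)  [load 1300/2100]
  1200 → van 5 (new)  [load 1200/2100]
  1200 → van 6 (new)  [load 1200/2100]
  1000 → van 7 (new)  [load 1000/2100]
  800 → van 4  [load 2100/2100]
  700 → van 5  [load 1900/2100]
  500 → van 3  [load 2000/2100]
  500 → van 6  [load 1700/2100]
  500 → van 7  [load 1500/2100]
  300 → van 6  [load 2000/2100]
7 vans opened.

7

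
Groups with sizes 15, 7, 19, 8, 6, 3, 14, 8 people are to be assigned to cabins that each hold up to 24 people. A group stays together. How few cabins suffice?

4

Total = 19 + 15 + 14 + 8 + 8 + 7 + 6 + 3 = 80 people.
Lower bound: ⌈80/24⌉ = 4 cabins.
A packing using 4 cabins:
  cabin 1: 19 + 3 = 22
  cabin 2: 15 + 8 = 23
  cabin 3: 14 + 8 = 22
  cabin 4: 7 + 6 = 13
This matches the lower bound, so 4 is optimal.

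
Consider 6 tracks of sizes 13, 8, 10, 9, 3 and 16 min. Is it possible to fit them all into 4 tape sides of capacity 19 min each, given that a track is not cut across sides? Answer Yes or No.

Yes

A valid assignment using 4 tape sides:
  side 1: 16 + 3 = 19
  side 2: 13 = 13
  side 3: 10 + 9 = 19
  side 4: 8 = 8
Every load is within 19 min, so 4 tape sides suffice.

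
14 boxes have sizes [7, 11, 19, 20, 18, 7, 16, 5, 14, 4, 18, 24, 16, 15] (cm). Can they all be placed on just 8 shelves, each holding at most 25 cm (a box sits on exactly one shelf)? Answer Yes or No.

No

Total = 194 cm; ⌈194/25⌉ = 8.
9 boxes each exceed half the capacity and cannot share a shelf, forcing at least 9 shelves.
At least 9 shelves are required, but only 8 are allowed.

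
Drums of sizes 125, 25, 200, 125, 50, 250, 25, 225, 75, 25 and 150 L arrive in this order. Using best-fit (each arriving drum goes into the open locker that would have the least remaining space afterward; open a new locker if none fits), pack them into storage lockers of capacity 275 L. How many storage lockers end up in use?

5

  125 → locker 1 (new)  [load 125/275]
  25 → locker 1  [load 150/275]
  200 → locker 2 (new)  [load 200/275]
  125 → locker 1  [load 275/275]
  50 → locker 2  [load 250/275]
  250 → locker 3 (new)  [load 250/275]
  25 → locker 2  [load 275/275]
  225 → locker 4 (new)  [load 225/275]
  75 → locker 5 (new)  [load 75/275]
  25 → locker 3  [load 275/275]
  150 → locker 5  [load 225/275]
5 storage lockers opened.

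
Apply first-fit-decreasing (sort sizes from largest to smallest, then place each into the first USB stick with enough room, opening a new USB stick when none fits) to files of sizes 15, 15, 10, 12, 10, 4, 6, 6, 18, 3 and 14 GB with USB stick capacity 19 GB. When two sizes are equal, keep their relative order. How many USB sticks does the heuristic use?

7

Sorted descending: 18, 15, 15, 14, 12, 10, 10, 6, 6, 4, 3.
  18 → USB stick 1 (new)  [load 18/19]
  15 → USB stick 2 (new)  [load 15/19]
  15 → USB stick 3 (new)  [load 15/19]
  14 → USB stick 4 (new)  [load 14/19]
  12 → USB stick 5 (new)  [load 12/19]
  10 → USB stick 6 (new)  [load 10/19]
  10 → USB stick 7 (new)  [load 10/19]
  6 → USB stick 5  [load 18/19]
  6 → USB stick 6  [load 16/19]
  4 → USB stick 2  [load 19/19]
  3 → USB stick 3  [load 18/19]
7 USB sticks opened.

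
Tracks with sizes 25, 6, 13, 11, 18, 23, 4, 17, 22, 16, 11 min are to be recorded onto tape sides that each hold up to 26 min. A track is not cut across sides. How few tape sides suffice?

8

Total = 25 + 23 + 22 + 18 + 17 + 16 + 13 + 11 + 11 + 6 + 4 = 166 min.
Lower bound: ⌈166/26⌉ = 7 tape sides.
A packing using 8 tape sides:
  side 1: 25 = 25
  side 2: 23 = 23
  side 3: 22 + 4 = 26
  side 4: 18 + 6 = 24
  side 5: 17 = 17
  side 6: 16 = 16
  side 7: 13 + 11 = 24
  side 8: 11 = 11
No arrangement into 7 tape sides stays within capacity, so 8 is optimal.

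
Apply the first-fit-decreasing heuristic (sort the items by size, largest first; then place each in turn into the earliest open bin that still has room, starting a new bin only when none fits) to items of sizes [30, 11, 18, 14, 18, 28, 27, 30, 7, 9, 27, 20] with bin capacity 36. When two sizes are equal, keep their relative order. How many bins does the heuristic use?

Sorted descending: 30, 30, 28, 27, 27, 20, 18, 18, 14, 11, 9, 7.
  30 → bin 1 (new)  [load 30/36]
  30 → bin 2 (new)  [load 30/36]
  28 → bin 3 (new)  [load 28/36]
  27 → bin 4 (new)  [load 27/36]
  27 → bin 5 (new)  [load 27/36]
  20 → bin 6 (new)  [load 20/36]
  18 → bin 7 (new)  [load 18/36]
  18 → bin 7  [load 36/36]
  14 → bin 6  [load 34/36]
  11 → bin 8 (new)  [load 11/36]
  9 → bin 4  [load 36/36]
  7 → bin 3  [load 35/36]
8 bins opened.

8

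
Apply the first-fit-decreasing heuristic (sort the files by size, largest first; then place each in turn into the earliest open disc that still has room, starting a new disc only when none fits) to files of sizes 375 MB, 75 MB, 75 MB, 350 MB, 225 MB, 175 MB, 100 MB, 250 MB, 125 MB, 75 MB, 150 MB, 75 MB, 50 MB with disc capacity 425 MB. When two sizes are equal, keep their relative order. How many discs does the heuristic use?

6

Sorted descending: 375, 350, 250, 225, 175, 150, 125, 100, 75, 75, 75, 75, 50.
  375 → disc 1 (new)  [load 375/425]
  350 → disc 2 (new)  [load 350/425]
  250 → disc 3 (new)  [load 250/425]
  225 → disc 4 (new)  [load 225/425]
  175 → disc 3  [load 425/425]
  150 → disc 4  [load 375/425]
  125 → disc 5 (new)  [load 125/425]
  100 → disc 5  [load 225/425]
  75 → disc 2  [load 425/425]
  75 → disc 5  [load 300/425]
  75 → disc 5  [load 375/425]
  75 → disc 6 (new)  [load 75/425]
  50 → disc 1  [load 425/425]
6 discs opened.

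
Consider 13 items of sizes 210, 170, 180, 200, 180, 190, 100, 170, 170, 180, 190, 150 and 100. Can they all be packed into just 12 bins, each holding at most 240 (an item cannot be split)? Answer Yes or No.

A valid assignment using 12 bins:
  bin 1: 210 = 210
  bin 2: 200 = 200
  bin 3: 190 = 190
  bin 4: 190 = 190
  bin 5: 180 = 180
  bin 6: 180 = 180
  bin 7: 180 = 180
  bin 8: 170 = 170
  bin 9: 170 = 170
  bin 10: 170 = 170
  bin 11: 150 = 150
  bin 12: 100 + 100 = 200
Every load is within 240, so 12 bins suffice.

Yes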